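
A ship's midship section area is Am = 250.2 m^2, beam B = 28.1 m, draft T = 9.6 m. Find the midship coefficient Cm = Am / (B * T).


Formula: Cm = Am / (B * T)
Step 1 — B * T = 28.1 * 9.6 = 269.76 m^2
Step 2 — Cm = 250.2 / 269.76 ≈ 0.92749 (5 s.f.)

0.92749


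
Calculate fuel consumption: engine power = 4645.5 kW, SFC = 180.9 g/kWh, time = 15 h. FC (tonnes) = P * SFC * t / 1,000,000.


Formula: FC (tonnes) = P * SFC * t / 1,000,000
Step 1 — P * SFC * t = 4645.5 * 180.9 * 15 = 12605564.25 g
Step 2 — FC (tonnes) = 12605564.25 / 1,000,000 ≈ 12.606 tonnes (5 s.f.)

12.606 tonnes


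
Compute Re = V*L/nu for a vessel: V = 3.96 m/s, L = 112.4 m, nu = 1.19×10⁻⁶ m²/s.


Formula: Re = V * L / nu
Step 1 — V * L = 3.96 * 112.4 = 445.104 m^2/s
Step 2 — Re = 445.104 / 1.19e-6 = 3.74e+08

3.74e+08


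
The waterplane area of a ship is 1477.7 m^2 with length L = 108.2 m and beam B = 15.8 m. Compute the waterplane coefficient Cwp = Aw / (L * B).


Formula: Cwp = Aw / (L * B)
Step 1 — L * B = 108.2 * 15.8 = 1709.56 m^2
Step 2 — Cwp = 1477.7 / 1709.56 ≈ 0.86437 (5 s.f.)

0.86437


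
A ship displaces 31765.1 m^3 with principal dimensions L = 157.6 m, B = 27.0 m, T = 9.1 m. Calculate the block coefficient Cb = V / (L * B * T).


Formula: Cb = V / (L * B * T)
Step 1 — L * B * T = 157.6 * 27.0 * 9.1 = 38722.32 m^3
Step 2 — Cb = 31765.1 / 38722.32 ≈ 0.82033 (5 s.f.)

0.82033


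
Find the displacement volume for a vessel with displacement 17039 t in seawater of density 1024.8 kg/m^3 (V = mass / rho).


Formula: V = mass / rho
Step 1 — convert tonnes to kg: 17039 t * 1000 = 17039000 kg
Step 2 — V = 17039000 / 1024.8 ≈ 16627 m^3 (5 s.f.)

16627 m^3


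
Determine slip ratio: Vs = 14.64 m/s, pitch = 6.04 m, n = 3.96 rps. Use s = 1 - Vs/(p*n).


Formula: s = 1 - Vs / (p * n)
Step 1 — p * n = 6.04 * 3.96 = 23.9184
Step 2 — Vs / (p*n) = 14.64 / 23.9184 = 0.612081 (6 d.p.)
Step 3 — s = 1 - 0.612081 = 0.387919

0.387919


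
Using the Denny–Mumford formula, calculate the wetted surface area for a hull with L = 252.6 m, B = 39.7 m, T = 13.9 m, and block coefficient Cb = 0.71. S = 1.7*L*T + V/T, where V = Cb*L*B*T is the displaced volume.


Formula: S = 1.7*L*T + V/T with V = Cb*L*B*T, i.e. S = L * (1.7*T + Cb*B)
Step 1 — 1.7*T = 1.7 * 13.9 = 23.63 m
Step 2 — Cb*B = 0.71 * 39.7 = 28.187 m
Step 3 — 1.7*T + Cb*B = 23.63 + 28.187 = 51.817 m
Step 4 — S = 252.6 * 51.817 ≈ 13089 m^2 (5 s.f.)

13089 m^2


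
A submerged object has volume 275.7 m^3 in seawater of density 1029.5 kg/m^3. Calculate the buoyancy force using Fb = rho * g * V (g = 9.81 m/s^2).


Formula: Fb = rho * g * V
Substituting: Fb = 1029.5 * 9.81 * 275.7
Intermediate: 1029.5 * 9.81 = 10099.395
Result: Fb = 10099.395 * 275.7 ≈ 2784400 N (5 s.f.)

2784400 N


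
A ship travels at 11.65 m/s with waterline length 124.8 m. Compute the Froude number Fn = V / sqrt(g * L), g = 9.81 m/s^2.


Formula: Fn = V / sqrt(g * L)
Step 1 — g * L = 9.81 * 124.8 = 1224.288
Step 2 — sqrt(g * L) = sqrt(1224.288) = 34.989827
Step 3 — Fn = 11.65 / 34.989827 ≈ 0.33295 (5 s.f.)

0.33295


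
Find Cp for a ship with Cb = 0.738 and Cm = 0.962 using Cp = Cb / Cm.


Formula: Cp = Cb / Cm
Substituting: Cp = 0.738 / 0.962
Result: Cp ≈ 0.76715 (5 s.f.)

0.76715


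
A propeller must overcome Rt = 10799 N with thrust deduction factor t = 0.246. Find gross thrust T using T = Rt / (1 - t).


Formula: T = Rt / (1 - t)
Step 1 — (1 - t) = 1 - 0.246 = 0.754
Step 2 — T = 10799 / 0.754 ≈ 14322 N (5 s.f.)

14322 N


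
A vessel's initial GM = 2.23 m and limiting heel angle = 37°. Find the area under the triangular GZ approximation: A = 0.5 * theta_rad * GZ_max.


Formula: GZ_max = GM * sin(theta); Area = 0.5 * theta_rad * GZ_max
Step 1 — GZ_max = 2.23 * sin(37°) = 2.23 * 0.601815 = 1.342047 m
Step 2 — theta_rad = 37 * pi/180 = 0.645772 rad
Step 3 — Area = 0.5 * 0.645772 * 1.342047 ≈ 0.43333 m·rad (5 s.f.)

0.43333 m·rad


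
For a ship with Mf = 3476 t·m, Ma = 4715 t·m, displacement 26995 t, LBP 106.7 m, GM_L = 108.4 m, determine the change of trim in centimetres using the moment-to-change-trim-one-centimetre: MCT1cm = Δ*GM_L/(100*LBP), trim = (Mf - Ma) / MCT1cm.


Formula: net trimming moment = Mf - Ma; MCT1cm = Δ*GM_L/(100*LBP); trim = net moment / MCT1cm
Step 1 — net trimming moment = 3476 - 4715 = -1239 t·m
Step 2 — MCT1cm = 26995 * 108.4 / (100 * 106.7) = 274.251 t·m/cm
Step 3 — trim = -1239 / 274.251 ≈ -4.5178 cm (5 s.f.)

-4.5178 cm


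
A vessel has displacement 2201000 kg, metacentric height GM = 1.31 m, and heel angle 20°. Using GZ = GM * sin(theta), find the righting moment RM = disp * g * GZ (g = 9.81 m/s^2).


Formula: GZ = GM * sin(theta); RM = disp * g * GZ
Step 1 — GZ = 1.31 * sin(20°) = 1.31 * 0.34202 = 0.448046 m
Step 2 — RM = 2201000 * 9.81 * 0.448046 ≈ 9674100 N·m (5 s.f.)

9674100 N·m


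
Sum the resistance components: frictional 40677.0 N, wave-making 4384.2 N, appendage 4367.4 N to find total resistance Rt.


Formula: Rt = Rf + Rw + Ra
Substituting: Rt = 40677.0 + 4384.2 + 4367.4
Result: Rt = 49428.6 N

49428.6 N


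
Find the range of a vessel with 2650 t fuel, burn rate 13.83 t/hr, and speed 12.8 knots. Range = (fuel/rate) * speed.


Formula: endurance = fuel / rate; range = endurance * speed
Step 1 — endurance = 2650 / 13.83 = 191.6124 hours
Step 2 — range = 191.6124 * 12.8 ≈ 2452.6 nautical miles (5 s.f.)

2452.6 NM


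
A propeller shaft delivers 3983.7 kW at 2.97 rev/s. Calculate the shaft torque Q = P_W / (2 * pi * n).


Formula: Q = P_W / (2 * pi * n)
Step 1 — P_W = 3983.7 kW * 1000 = 3983700.0 W
Step 2 — 2 * pi * n = 2 * pi * 2.97 = 18.66106
Step 3 — Q = 3983700.0 / 18.66106 ≈ 213480 N·m (5 s.f.)

213480 N·m


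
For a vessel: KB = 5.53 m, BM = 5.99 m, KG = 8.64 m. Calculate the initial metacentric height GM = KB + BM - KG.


Formula: GM = KB + BM - KG
Step 1 — KM = KB + BM = 5.53 + 5.99 = 11.52 m
Step 2 — GM = KM - KG = 11.52 - 8.64 = 2.88 m

2.88 m


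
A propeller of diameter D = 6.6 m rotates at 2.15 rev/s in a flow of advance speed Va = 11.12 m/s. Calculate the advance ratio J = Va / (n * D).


Formula: J = Va / (n * D)
Step 1 — n * D = 2.15 * 6.6 = 14.19
Step 2 — J = 11.12 / 14.19 ≈ 0.78365 (5 s.f.)

0.78365


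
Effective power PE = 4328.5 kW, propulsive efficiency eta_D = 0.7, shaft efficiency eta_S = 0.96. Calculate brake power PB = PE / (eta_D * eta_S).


Formula: PB = PE / (eta_D * eta_S)
Step 1 — combined efficiency = eta_D * eta_S = 0.7 * 0.96 = 0.672
Step 2 — PB = 4328.5 / 0.672 ≈ 6441.2 kW (5 s.f.)

6441.2 kW


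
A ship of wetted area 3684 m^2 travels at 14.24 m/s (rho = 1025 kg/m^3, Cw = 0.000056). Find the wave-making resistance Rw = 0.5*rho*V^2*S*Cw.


Formula: Rw = 0.5 * rho * V^2 * S * Cw
Step 1 — V^2 = 14.24^2 = 202.7776
Step 2 — 0.5 * rho * V^2 = 0.5 * 1025 * 202.7776 = 103923.52
Step 3 — Rw = 103923.52 * 3684 * 0.000056 ≈ 21440 N (5 s.f.)

21440 N


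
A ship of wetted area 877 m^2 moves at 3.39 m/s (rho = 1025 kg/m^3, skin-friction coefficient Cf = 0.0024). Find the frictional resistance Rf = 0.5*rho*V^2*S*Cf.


Formula: Rf = 0.5 * rho * V^2 * S * Cf
Step 1 — V^2 = 3.39^2 = 11.4921
Step 2 — 0.5 * rho * V^2 = 0.5 * 1025 * 11.4921 = 5889.70125
Step 3 — Rf = 5889.70125 * 877 * 0.0024 ≈ 12397 N (5 s.f.)

12397 N


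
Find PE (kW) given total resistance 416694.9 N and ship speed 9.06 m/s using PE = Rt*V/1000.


Formula: PE = Rt * V / 1000 (kW)
Step 1 — PE (W) = 416694.9 * 9.06 = 3775255.794 W
Step 2 — PE (kW) = 3775255.794 / 1000 ≈ 3775.3 kW (5 s.f.)

3775.3 kW


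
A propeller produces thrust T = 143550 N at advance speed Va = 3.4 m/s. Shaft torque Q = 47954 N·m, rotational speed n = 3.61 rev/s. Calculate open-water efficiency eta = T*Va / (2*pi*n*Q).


Formula: eta = T * Va / (2 * pi * n * Q)
Step 1 — numerator = T * Va = 143550 * 3.4 = 488070.0
Step 2 — 2 * pi * n = 2 * pi * 3.61 = 22.682299
Step 3 — denominator = 22.682299 * 47954 = 1087706.97
Step 4 — eta = 488070.0 / 1087706.97 ≈ 0.44871 (5 s.f.)

0.44871


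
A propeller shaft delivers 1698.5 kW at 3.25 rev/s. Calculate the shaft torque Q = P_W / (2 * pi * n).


Formula: Q = P_W / (2 * pi * n)
Step 1 — P_W = 1698.5 kW * 1000 = 1698500.0 W
Step 2 — 2 * pi * n = 2 * pi * 3.25 = 20.420352
Step 3 — Q = 1698500.0 / 20.420352 ≈ 83177 N·m (5 s.f.)

83177 N·m


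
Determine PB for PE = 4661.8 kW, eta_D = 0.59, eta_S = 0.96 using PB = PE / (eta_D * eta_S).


Formula: PB = PE / (eta_D * eta_S)
Step 1 — combined efficiency = eta_D * eta_S = 0.59 * 0.96 = 0.5664
Step 2 — PB = 4661.8 / 0.5664 ≈ 8230.6 kW (5 s.f.)

8230.6 kW


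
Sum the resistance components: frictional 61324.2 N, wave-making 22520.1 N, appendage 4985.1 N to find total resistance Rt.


Formula: Rt = Rf + Rw + Ra
Substituting: Rt = 61324.2 + 22520.1 + 4985.1
Result: Rt = 88829.4 N

88829.4 N


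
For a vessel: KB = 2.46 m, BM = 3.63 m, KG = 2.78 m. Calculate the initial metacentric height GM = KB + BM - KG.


Formula: GM = KB + BM - KG
Step 1 — KM = KB + BM = 2.46 + 3.63 = 6.09 m
Step 2 — GM = KM - KG = 6.09 - 2.78 = 3.31 m

3.31 m


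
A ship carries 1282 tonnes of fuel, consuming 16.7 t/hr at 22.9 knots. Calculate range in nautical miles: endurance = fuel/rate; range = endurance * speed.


Formula: endurance = fuel / rate; range = endurance * speed
Step 1 — endurance = 1282 / 16.7 = 76.7665 hours
Step 2 — range = 76.7665 * 22.9 ≈ 1758.0 nautical miles (5 s.f.)

1758.0 NM


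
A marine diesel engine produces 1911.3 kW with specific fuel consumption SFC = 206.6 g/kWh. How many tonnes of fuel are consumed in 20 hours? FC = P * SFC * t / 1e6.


Formula: FC (tonnes) = P * SFC * t / 1,000,000
Step 1 — P * SFC * t = 1911.3 * 206.6 * 20 = 7897491.6 g
Step 2 — FC (tonnes) = 7897491.6 / 1,000,000 ≈ 7.8975 tonnes (5 s.f.)

7.8975 tonnes


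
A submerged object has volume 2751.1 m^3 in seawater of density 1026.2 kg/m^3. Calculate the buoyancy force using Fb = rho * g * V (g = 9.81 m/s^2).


Formula: Fb = rho * g * V
Substituting: Fb = 1026.2 * 9.81 * 2751.1
Intermediate: 1026.2 * 9.81 = 10067.022
Result: Fb = 10067.022 * 2751.1 ≈ 27695000 N (5 s.f.)

27695000 N


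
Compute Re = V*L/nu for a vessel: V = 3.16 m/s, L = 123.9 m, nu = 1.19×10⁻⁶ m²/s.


Formula: Re = V * L / nu
Step 1 — V * L = 3.16 * 123.9 = 391.524 m^2/s
Step 2 — Re = 391.524 / 1.19e-6 = 3.29e+08

3.29e+08


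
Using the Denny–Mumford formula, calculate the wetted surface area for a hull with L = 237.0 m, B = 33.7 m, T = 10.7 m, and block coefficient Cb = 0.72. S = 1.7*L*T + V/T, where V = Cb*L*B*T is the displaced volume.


Formula: S = 1.7*L*T + V/T with V = Cb*L*B*T, i.e. S = L * (1.7*T + Cb*B)
Step 1 — 1.7*T = 1.7 * 10.7 = 18.19 m
Step 2 — Cb*B = 0.72 * 33.7 = 24.264 m
Step 3 — 1.7*T + Cb*B = 18.19 + 24.264 = 42.454 m
Step 4 — S = 237.0 * 42.454 ≈ 10062 m^2 (5 s.f.)

10062 m^2


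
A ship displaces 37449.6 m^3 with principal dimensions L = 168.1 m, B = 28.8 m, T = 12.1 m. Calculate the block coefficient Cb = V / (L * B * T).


Formula: Cb = V / (L * B * T)
Step 1 — L * B * T = 168.1 * 28.8 * 12.1 = 58579.488 m^3
Step 2 — Cb = 37449.6 / 58579.488 ≈ 0.63930 (5 s.f.)

0.63930


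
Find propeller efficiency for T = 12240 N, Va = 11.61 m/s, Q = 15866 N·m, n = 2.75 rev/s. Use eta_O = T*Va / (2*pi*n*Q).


Formula: eta = T * Va / (2 * pi * n * Q)
Step 1 — numerator = T * Va = 12240 * 11.61 = 142106.4
Step 2 — 2 * pi * n = 2 * pi * 2.75 = 17.27876
Step 3 — denominator = 17.27876 * 15866 = 274144.81
Step 4 — eta = 142106.4 / 274144.81 ≈ 0.51836 (5 s.f.)

0.51836


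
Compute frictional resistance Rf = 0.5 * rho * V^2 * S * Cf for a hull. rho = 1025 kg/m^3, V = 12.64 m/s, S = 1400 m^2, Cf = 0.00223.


Formula: Rf = 0.5 * rho * V^2 * S * Cf
Step 1 — V^2 = 12.64^2 = 159.7696
Step 2 — 0.5 * rho * V^2 = 0.5 * 1025 * 159.7696 = 81881.92
Step 3 — Rf = 81881.92 * 1400 * 0.00223 ≈ 255640 N (5 s.f.)

255640 N


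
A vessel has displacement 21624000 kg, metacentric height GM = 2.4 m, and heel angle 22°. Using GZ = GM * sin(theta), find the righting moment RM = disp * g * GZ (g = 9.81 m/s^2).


Formula: GZ = GM * sin(theta); RM = disp * g * GZ
Step 1 — GZ = 2.4 * sin(22°) = 2.4 * 0.374607 = 0.899057 m
Step 2 — RM = 21624000 * 9.81 * 0.899057 ≈ 190720000 N·m (5 s.f.)

190720000 N·m


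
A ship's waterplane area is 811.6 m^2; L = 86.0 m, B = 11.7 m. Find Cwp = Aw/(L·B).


Formula: Cwp = Aw / (L * B)
Step 1 — L * B = 86.0 * 11.7 = 1006.2 m^2
Step 2 — Cwp = 811.6 / 1006.2 ≈ 0.80660 (5 s.f.)

0.80660


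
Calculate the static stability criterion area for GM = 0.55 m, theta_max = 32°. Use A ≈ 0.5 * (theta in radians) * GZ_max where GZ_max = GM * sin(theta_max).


Formula: GZ_max = GM * sin(theta); Area = 0.5 * theta_rad * GZ_max
Step 1 — GZ_max = 0.55 * sin(32°) = 0.55 * 0.529919 = 0.291455 m
Step 2 — theta_rad = 32 * pi/180 = 0.558505 rad
Step 3 — Area = 0.5 * 0.558505 * 0.291455 ≈ 0.081390 m·rad (5 s.f.)

0.081390 m·rad


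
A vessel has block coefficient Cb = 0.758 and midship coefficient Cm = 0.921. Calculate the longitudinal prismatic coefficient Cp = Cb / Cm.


Formula: Cp = Cb / Cm
Substituting: Cp = 0.758 / 0.921
Result: Cp ≈ 0.82302 (5 s.f.)

0.82302


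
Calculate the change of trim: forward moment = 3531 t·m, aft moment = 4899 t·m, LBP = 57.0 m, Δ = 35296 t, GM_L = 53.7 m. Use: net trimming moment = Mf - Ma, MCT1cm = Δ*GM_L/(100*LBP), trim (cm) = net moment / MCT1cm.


Formula: net trimming moment = Mf - Ma; MCT1cm = Δ*GM_L/(100*LBP); trim = net moment / MCT1cm
Step 1 — net trimming moment = 3531 - 4899 = -1368 t·m
Step 2 — MCT1cm = 35296 * 53.7 / (100 * 57.0) = 332.5255 t·m/cm
Step 3 — trim = -1368 / 332.5255 ≈ -4.1140 cm (5 s.f.)

-4.1140 cm


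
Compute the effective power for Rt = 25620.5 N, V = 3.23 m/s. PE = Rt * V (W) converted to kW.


Formula: PE = Rt * V / 1000 (kW)
Step 1 — PE (W) = 25620.5 * 3.23 = 82754.215 W
Step 2 — PE (kW) = 82754.215 / 1000 ≈ 82.754 kW (5 s.f.)

82.754 kW


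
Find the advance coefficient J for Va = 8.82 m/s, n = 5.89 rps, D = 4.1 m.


Formula: J = Va / (n * D)
Step 1 — n * D = 5.89 * 4.1 = 24.149
Step 2 — J = 8.82 / 24.149 ≈ 0.36523 (5 s.f.)

0.36523


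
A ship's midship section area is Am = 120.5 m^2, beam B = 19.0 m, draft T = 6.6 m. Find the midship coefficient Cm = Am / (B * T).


Formula: Cm = Am / (B * T)
Step 1 — B * T = 19.0 * 6.6 = 125.4 m^2
Step 2 — Cm = 120.5 / 125.4 ≈ 0.96093 (5 s.f.)

0.96093


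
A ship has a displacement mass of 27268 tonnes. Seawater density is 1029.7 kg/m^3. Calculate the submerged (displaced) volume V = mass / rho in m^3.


Formula: V = mass / rho
Step 1 — convert tonnes to kg: 27268 t * 1000 = 27268000 kg
Step 2 — V = 27268000 / 1029.7 ≈ 26481 m^3 (5 s.f.)

26481 m^3


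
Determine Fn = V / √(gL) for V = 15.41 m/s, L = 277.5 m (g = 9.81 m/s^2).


Formula: Fn = V / sqrt(g * L)
Step 1 — g * L = 9.81 * 277.5 = 2722.275
Step 2 — sqrt(g * L) = sqrt(2722.275) = 52.175425
Step 3 — Fn = 15.41 / 52.175425 ≈ 0.29535 (5 s.f.)

0.29535


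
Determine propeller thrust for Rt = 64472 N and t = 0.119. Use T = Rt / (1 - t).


Formula: T = Rt / (1 - t)
Step 1 — (1 - t) = 1 - 0.119 = 0.881
Step 2 — T = 64472 / 0.881 ≈ 73180 N (5 s.f.)

73180 N


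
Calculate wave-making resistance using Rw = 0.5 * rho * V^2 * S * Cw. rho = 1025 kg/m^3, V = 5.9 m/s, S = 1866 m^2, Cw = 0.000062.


Formula: Rw = 0.5 * rho * V^2 * S * Cw
Step 1 — V^2 = 5.9^2 = 34.81
Step 2 — 0.5 * rho * V^2 = 0.5 * 1025 * 34.81 = 17840.125
Step 3 — Rw = 17840.125 * 1866 * 0.000062 ≈ 2064.0 N (5 s.f.)

2064.0 N


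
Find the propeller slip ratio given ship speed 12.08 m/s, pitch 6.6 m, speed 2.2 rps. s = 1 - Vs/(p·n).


Formula: s = 1 - Vs / (p * n)
Step 1 — p * n = 6.6 * 2.2 = 14.52
Step 2 — Vs / (p*n) = 12.08 / 14.52 = 0.831956 (6 d.p.)
Step 3 — s = 1 - 0.831956 = 0.168044

0.168044


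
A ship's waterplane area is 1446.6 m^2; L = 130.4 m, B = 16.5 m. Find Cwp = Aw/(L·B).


Formula: Cwp = Aw / (L * B)
Step 1 — L * B = 130.4 * 16.5 = 2151.6 m^2
Step 2 — Cwp = 1446.6 / 2151.6 ≈ 0.67234 (5 s.f.)

0.67234


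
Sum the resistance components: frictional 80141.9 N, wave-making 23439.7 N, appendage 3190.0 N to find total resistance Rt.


Formula: Rt = Rf + Rw + Ra
Substituting: Rt = 80141.9 + 23439.7 + 3190.0
Result: Rt = 106771.6 N

106771.6 N


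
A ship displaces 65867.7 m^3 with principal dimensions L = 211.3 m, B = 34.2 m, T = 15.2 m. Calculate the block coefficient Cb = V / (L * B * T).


Formula: Cb = V / (L * B * T)
Step 1 — L * B * T = 211.3 * 34.2 * 15.2 = 109842.192 m^3
Step 2 — Cb = 65867.7 / 109842.192 ≈ 0.59966 (5 s.f.)

0.59966


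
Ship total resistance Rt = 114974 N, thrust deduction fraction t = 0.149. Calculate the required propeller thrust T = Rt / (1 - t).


Formula: T = Rt / (1 - t)
Step 1 — (1 - t) = 1 - 0.149 = 0.851
Step 2 — T = 114974 / 0.851 ≈ 135100 N (5 s.f.)

135100 N


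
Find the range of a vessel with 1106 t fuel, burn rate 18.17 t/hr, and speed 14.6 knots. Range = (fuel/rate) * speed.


Formula: endurance = fuel / rate; range = endurance * speed
Step 1 — endurance = 1106 / 18.17 = 60.8696 hours
Step 2 — range = 60.8696 * 14.6 ≈ 888.70 nautical miles (5 s.f.)

888.70 NM


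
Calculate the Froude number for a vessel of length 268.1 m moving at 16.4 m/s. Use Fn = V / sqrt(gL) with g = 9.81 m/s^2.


Formula: Fn = V / sqrt(g * L)
Step 1 — g * L = 9.81 * 268.1 = 2630.061
Step 2 — sqrt(g * L) = sqrt(2630.061) = 51.28412
Step 3 — Fn = 16.4 / 51.28412 ≈ 0.31979 (5 s.f.)

0.31979


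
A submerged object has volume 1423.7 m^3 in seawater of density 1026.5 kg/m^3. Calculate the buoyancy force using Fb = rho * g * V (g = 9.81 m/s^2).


Formula: Fb = rho * g * V
Substituting: Fb = 1026.5 * 9.81 * 1423.7
Intermediate: 1026.5 * 9.81 = 10069.965
Result: Fb = 10069.965 * 1423.7 ≈ 14337000 N (5 s.f.)

14337000 N


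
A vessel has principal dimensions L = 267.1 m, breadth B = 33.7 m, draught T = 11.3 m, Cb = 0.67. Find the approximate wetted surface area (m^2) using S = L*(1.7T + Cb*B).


Formula: S = 1.7*L*T + V/T with V = Cb*L*B*T, i.e. S = L * (1.7*T + Cb*B)
Step 1 — 1.7*T = 1.7 * 11.3 = 19.21 m
Step 2 — Cb*B = 0.67 * 33.7 = 22.579 m
Step 3 — 1.7*T + Cb*B = 19.21 + 22.579 = 41.789 m
Step 4 — S = 267.1 * 41.789 ≈ 11162 m^2 (5 s.f.)

11162 m^2


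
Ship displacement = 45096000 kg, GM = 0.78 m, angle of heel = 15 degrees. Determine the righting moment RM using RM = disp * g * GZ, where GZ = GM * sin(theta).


Formula: GZ = GM * sin(theta); RM = disp * g * GZ
Step 1 — GZ = 0.78 * sin(15°) = 0.78 * 0.258819 = 0.201879 m
Step 2 — RM = 45096000 * 9.81 * 0.201879 ≈ 89310000 N·m (5 s.f.)

89310000 N·m


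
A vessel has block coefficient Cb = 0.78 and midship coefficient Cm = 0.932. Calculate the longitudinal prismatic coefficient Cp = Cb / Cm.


Formula: Cp = Cb / Cm
Substituting: Cp = 0.78 / 0.932
Result: Cp ≈ 0.83691 (5 s.f.)

0.83691


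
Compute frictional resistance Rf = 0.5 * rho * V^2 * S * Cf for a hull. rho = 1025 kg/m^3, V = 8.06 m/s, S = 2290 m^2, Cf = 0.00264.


Formula: Rf = 0.5 * rho * V^2 * S * Cf
Step 1 — V^2 = 8.06^2 = 64.9636
Step 2 — 0.5 * rho * V^2 = 0.5 * 1025 * 64.9636 = 33293.845
Step 3 — Rf = 33293.845 * 2290 * 0.00264 ≈ 201280 N (5 s.f.)

201280 N


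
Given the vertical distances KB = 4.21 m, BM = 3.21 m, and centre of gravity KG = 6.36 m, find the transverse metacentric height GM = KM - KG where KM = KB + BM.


Formula: GM = KB + BM - KG
Step 1 — KM = KB + BM = 4.21 + 3.21 = 7.42 m
Step 2 — GM = KM - KG = 7.42 - 6.36 = 1.06 m

1.06 m


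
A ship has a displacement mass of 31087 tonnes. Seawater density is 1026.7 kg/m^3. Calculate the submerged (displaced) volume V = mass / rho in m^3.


Formula: V = mass / rho
Step 1 — convert tonnes to kg: 31087 t * 1000 = 31087000 kg
Step 2 — V = 31087000 / 1026.7 ≈ 30279 m^3 (5 s.f.)

30279 m^3


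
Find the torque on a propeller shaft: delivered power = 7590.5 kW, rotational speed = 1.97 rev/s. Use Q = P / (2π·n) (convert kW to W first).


Formula: Q = P_W / (2 * pi * n)
Step 1 — P_W = 7590.5 kW * 1000 = 7590500.0 W
Step 2 — 2 * pi * n = 2 * pi * 1.97 = 12.377875
Step 3 — Q = 7590500.0 / 12.377875 ≈ 613230 N·m (5 s.f.)

613230 N·m


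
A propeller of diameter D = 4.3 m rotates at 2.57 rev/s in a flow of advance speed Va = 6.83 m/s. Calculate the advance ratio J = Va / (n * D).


Formula: J = Va / (n * D)
Step 1 — n * D = 2.57 * 4.3 = 11.051
Step 2 — J = 6.83 / 11.051 ≈ 0.61804 (5 s.f.)

0.61804


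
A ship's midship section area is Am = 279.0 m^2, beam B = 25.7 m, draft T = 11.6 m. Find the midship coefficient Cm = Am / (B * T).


Formula: Cm = Am / (B * T)
Step 1 — B * T = 25.7 * 11.6 = 298.12 m^2
Step 2 — Cm = 279.0 / 298.12 ≈ 0.93586 (5 s.f.)

0.93586


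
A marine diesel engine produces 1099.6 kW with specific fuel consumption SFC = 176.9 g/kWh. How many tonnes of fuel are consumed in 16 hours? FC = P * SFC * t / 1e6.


Formula: FC (tonnes) = P * SFC * t / 1,000,000
Step 1 — P * SFC * t = 1099.6 * 176.9 * 16 = 3112307.84 g
Step 2 — FC (tonnes) = 3112307.84 / 1,000,000 ≈ 3.1123 tonnes (5 s.f.)

3.1123 tonnes


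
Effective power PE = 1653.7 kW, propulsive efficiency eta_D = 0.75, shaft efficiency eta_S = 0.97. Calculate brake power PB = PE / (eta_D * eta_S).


Formula: PB = PE / (eta_D * eta_S)
Step 1 — combined efficiency = eta_D * eta_S = 0.75 * 0.97 = 0.7275
Step 2 — PB = 1653.7 / 0.7275 ≈ 2273.1 kW (5 s.f.)

2273.1 kW


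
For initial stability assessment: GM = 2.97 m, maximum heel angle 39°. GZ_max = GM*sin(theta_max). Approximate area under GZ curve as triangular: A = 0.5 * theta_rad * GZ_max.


Formula: GZ_max = GM * sin(theta); Area = 0.5 * theta_rad * GZ_max
Step 1 — GZ_max = 2.97 * sin(39°) = 2.97 * 0.62932 = 1.86908 m
Step 2 — theta_rad = 39 * pi/180 = 0.680678 rad
Step 3 — Area = 0.5 * 0.680678 * 1.86908 ≈ 0.63612 m·rad (5 s.f.)

0.63612 m·rad


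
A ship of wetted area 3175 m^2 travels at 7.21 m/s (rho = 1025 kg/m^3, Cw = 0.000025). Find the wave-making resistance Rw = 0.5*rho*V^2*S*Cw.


Formula: Rw = 0.5 * rho * V^2 * S * Cw
Step 1 — V^2 = 7.21^2 = 51.9841
Step 2 — 0.5 * rho * V^2 = 0.5 * 1025 * 51.9841 = 26641.85125
Step 3 — Rw = 26641.85125 * 3175 * 0.000025 ≈ 2114.7 N (5 s.f.)

2114.7 N


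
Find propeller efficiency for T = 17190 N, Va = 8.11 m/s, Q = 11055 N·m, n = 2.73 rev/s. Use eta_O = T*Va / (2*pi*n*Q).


Formula: eta = T * Va / (2 * pi * n * Q)
Step 1 — numerator = T * Va = 17190 * 8.11 = 139410.9
Step 2 — 2 * pi * n = 2 * pi * 2.73 = 17.153096
Step 3 — denominator = 17.153096 * 11055 = 189627.48
Step 4 — eta = 139410.9 / 189627.48 ≈ 0.73518 (5 s.f.)

0.73518


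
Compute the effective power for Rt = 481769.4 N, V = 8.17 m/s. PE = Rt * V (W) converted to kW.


Formula: PE = Rt * V / 1000 (kW)
Step 1 — PE (W) = 481769.4 * 8.17 = 3936055.998 W
Step 2 — PE (kW) = 3936055.998 / 1000 ≈ 3936.1 kW (5 s.f.)

3936.1 kW


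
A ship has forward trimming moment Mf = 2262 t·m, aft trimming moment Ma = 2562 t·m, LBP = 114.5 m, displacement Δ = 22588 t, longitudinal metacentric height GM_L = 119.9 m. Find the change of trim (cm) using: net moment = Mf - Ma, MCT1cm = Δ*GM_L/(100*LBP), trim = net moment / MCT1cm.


Formula: net trimming moment = Mf - Ma; MCT1cm = Δ*GM_L/(100*LBP); trim = net moment / MCT1cm
Step 1 — net trimming moment = 2262 - 2562 = -300 t·m
Step 2 — MCT1cm = 22588 * 119.9 / (100 * 114.5) = 236.5329 t·m/cm
Step 3 — trim = -300 / 236.5329 ≈ -1.2683 cm (5 s.f.)

-1.2683 cm


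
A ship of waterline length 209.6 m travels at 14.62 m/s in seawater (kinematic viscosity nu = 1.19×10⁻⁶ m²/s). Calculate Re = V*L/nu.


Formula: Re = V * L / nu
Step 1 — V * L = 14.62 * 209.6 = 3064.352 m^2/s
Step 2 — Re = 3064.352 / 1.19e-6 = 2.58e+09

2.58e+09


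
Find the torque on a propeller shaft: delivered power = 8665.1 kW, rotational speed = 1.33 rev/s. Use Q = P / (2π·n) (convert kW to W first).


Formula: Q = P_W / (2 * pi * n)
Step 1 — P_W = 8665.1 kW * 1000 = 8665100.0 W
Step 2 — 2 * pi * n = 2 * pi * 1.33 = 8.356636
Step 3 — Q = 8665100.0 / 8.356636 ≈ 1036900 N·m (5 s.f.)

1036900 N·m


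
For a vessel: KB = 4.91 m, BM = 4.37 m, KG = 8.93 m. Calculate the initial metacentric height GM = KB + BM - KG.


Formula: GM = KB + BM - KG
Step 1 — KM = KB + BM = 4.91 + 4.37 = 9.28 m
Step 2 — GM = KM - KG = 9.28 - 8.93 = 0.35 m

0.35 m


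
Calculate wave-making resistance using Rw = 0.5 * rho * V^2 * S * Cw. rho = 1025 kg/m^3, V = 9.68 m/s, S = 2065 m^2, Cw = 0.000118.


Formula: Rw = 0.5 * rho * V^2 * S * Cw
Step 1 — V^2 = 9.68^2 = 93.7024
Step 2 — 0.5 * rho * V^2 = 0.5 * 1025 * 93.7024 = 48022.48
Step 3 — Rw = 48022.48 * 2065 * 0.000118 ≈ 11702 N (5 s.f.)

11702 N


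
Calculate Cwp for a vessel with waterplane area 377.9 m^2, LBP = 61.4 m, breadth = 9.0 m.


Formula: Cwp = Aw / (L * B)
Step 1 — L * B = 61.4 * 9.0 = 552.6 m^2
Step 2 — Cwp = 377.9 / 552.6 ≈ 0.68386 (5 s.f.)

0.68386


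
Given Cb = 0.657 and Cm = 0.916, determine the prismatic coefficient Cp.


Formula: Cp = Cb / Cm
Substituting: Cp = 0.657 / 0.916
Result: Cp ≈ 0.71725 (5 s.f.)

0.71725


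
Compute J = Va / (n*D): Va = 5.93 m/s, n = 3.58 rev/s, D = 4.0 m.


Formula: J = Va / (n * D)
Step 1 — n * D = 3.58 * 4.0 = 14.32
Step 2 — J = 5.93 / 14.32 ≈ 0.41411 (5 s.f.)

0.41411


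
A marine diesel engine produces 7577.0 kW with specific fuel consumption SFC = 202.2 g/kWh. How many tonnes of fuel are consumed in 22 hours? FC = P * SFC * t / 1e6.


Formula: FC (tonnes) = P * SFC * t / 1,000,000
Step 1 — P * SFC * t = 7577.0 * 202.2 * 22 = 33705526.8 g
Step 2 — FC (tonnes) = 33705526.8 / 1,000,000 ≈ 33.706 tonnes (5 s.f.)

33.706 tonnes


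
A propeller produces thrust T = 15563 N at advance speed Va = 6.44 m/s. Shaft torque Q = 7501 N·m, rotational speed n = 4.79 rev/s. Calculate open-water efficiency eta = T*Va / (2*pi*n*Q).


Formula: eta = T * Va / (2 * pi * n * Q)
Step 1 — numerator = T * Va = 15563 * 6.44 = 100225.72
Step 2 — 2 * pi * n = 2 * pi * 4.79 = 30.096458
Step 3 — denominator = 30.096458 * 7501 = 225753.53
Step 4 — eta = 100225.72 / 225753.53 ≈ 0.44396 (5 s.f.)

0.44396


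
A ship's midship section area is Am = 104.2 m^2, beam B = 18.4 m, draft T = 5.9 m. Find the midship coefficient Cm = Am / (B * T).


Formula: Cm = Am / (B * T)
Step 1 — B * T = 18.4 * 5.9 = 108.56 m^2
Step 2 — Cm = 104.2 / 108.56 ≈ 0.95984 (5 s.f.)

0.95984


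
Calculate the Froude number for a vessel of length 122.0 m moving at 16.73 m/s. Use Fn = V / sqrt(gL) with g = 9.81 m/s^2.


Formula: Fn = V / sqrt(g * L)
Step 1 — g * L = 9.81 * 122.0 = 1196.82
Step 2 — sqrt(g * L) = sqrt(1196.82) = 34.595086
Step 3 — Fn = 16.73 / 34.595086 ≈ 0.48359 (5 s.f.)

0.48359


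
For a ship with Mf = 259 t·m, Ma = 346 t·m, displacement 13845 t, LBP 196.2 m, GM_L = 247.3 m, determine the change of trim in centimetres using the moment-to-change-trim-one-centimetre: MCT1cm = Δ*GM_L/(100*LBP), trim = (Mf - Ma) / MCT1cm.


Formula: net trimming moment = Mf - Ma; MCT1cm = Δ*GM_L/(100*LBP); trim = net moment / MCT1cm
Step 1 — net trimming moment = 259 - 346 = -87 t·m
Step 2 — MCT1cm = 13845 * 247.3 / (100 * 196.2) = 174.5091 t·m/cm
Step 3 — trim = -87 / 174.5091 ≈ -0.49854 cm (5 s.f.)

-0.49854 cm


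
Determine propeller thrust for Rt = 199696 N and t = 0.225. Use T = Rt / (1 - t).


Formula: T = Rt / (1 - t)
Step 1 — (1 - t) = 1 - 0.225 = 0.775
Step 2 — T = 199696 / 0.775 ≈ 257670 N (5 s.f.)

257670 N


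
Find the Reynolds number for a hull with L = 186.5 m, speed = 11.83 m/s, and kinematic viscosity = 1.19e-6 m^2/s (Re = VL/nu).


Formula: Re = V * L / nu
Step 1 — V * L = 11.83 * 186.5 = 2206.295 m^2/s
Step 2 — Re = 2206.295 / 1.19e-6 = 1.85e+09

1.85e+09


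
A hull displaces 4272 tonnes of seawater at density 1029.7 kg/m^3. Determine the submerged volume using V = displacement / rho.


Formula: V = mass / rho
Step 1 — convert tonnes to kg: 4272 t * 1000 = 4272000 kg
Step 2 — V = 4272000 / 1029.7 ≈ 4148.8 m^3 (5 s.f.)

4148.8 m^3


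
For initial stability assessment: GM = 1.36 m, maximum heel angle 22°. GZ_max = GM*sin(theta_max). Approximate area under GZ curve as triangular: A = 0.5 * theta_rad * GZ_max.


Formula: GZ_max = GM * sin(theta); Area = 0.5 * theta_rad * GZ_max
Step 1 — GZ_max = 1.36 * sin(22°) = 1.36 * 0.374607 = 0.509466 m
Step 2 — theta_rad = 22 * pi/180 = 0.383972 rad
Step 3 — Area = 0.5 * 0.383972 * 0.509466 ≈ 0.097810 m·rad (5 s.f.)

0.097810 m·rad


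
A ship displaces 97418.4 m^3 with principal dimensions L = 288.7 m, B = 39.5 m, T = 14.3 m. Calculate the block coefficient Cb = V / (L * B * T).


Formula: Cb = V / (L * B * T)
Step 1 — L * B * T = 288.7 * 39.5 * 14.3 = 163072.195 m^3
Step 2 — Cb = 97418.4 / 163072.195 ≈ 0.59739 (5 s.f.)

0.59739


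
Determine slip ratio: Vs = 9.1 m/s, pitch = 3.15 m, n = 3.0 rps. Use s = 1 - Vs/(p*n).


Formula: s = 1 - Vs / (p * n)
Step 1 — p * n = 3.15 * 3.0 = 9.45
Step 2 — Vs / (p*n) = 9.1 / 9.45 = 0.962963 (6 d.p.)
Step 3 — s = 1 - 0.962963 = 0.037037

0.037037


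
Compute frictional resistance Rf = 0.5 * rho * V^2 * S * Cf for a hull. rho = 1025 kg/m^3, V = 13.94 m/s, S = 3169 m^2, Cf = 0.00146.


Formula: Rf = 0.5 * rho * V^2 * S * Cf
Step 1 — V^2 = 13.94^2 = 194.3236
Step 2 — 0.5 * rho * V^2 = 0.5 * 1025 * 194.3236 = 99590.845
Step 3 — Rf = 99590.845 * 3169 * 0.00146 ≈ 460780 N (5 s.f.)

460780 N


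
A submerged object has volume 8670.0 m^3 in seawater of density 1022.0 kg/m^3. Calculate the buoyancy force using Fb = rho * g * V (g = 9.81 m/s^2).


Formula: Fb = rho * g * V
Substituting: Fb = 1022.0 * 9.81 * 8670.0
Intermediate: 1022.0 * 9.81 = 10025.82
Result: Fb = 10025.82 * 8670.0 ≈ 86924000 N (5 s.f.)

86924000 N


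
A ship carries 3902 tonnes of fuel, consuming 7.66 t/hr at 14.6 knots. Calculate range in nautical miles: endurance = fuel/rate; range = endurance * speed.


Formula: endurance = fuel / rate; range = endurance * speed
Step 1 — endurance = 3902 / 7.66 = 509.3995 hours
Step 2 — range = 509.3995 * 14.6 ≈ 7437.2 nautical miles (5 s.f.)

7437.2 NM


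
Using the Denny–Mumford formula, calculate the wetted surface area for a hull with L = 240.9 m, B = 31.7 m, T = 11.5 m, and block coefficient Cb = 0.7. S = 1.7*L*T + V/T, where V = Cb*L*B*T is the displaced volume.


Formula: S = 1.7*L*T + V/T with V = Cb*L*B*T, i.e. S = L * (1.7*T + Cb*B)
Step 1 — 1.7*T = 1.7 * 11.5 = 19.55 m
Step 2 — Cb*B = 0.7 * 31.7 = 22.19 m
Step 3 — 1.7*T + Cb*B = 19.55 + 22.19 = 41.74 m
Step 4 — S = 240.9 * 41.74 ≈ 10055 m^2 (5 s.f.)

10055 m^2


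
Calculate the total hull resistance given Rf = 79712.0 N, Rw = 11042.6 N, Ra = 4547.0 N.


Formula: Rt = Rf + Rw + Ra
Substituting: Rt = 79712.0 + 11042.6 + 4547.0
Result: Rt = 95301.6 N

95301.6 N


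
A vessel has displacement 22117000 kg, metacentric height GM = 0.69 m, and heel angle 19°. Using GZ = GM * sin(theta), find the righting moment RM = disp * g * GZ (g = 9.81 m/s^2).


Formula: GZ = GM * sin(theta); RM = disp * g * GZ
Step 1 — GZ = 0.69 * sin(19°) = 0.69 * 0.325568 = 0.224642 m
Step 2 — RM = 22117000 * 9.81 * 0.224642 ≈ 48740000 N·m (5 s.f.)

48740000 N·m


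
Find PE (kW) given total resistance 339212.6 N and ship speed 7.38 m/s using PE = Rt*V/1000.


Formula: PE = Rt * V / 1000 (kW)
Step 1 — PE (W) = 339212.6 * 7.38 = 2503388.988 W
Step 2 — PE (kW) = 2503388.988 / 1000 ≈ 2503.4 kW (5 s.f.)

2503.4 kW


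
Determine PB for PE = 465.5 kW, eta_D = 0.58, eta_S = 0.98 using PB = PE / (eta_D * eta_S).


Formula: PB = PE / (eta_D * eta_S)
Step 1 — combined efficiency = eta_D * eta_S = 0.58 * 0.98 = 0.5684
Step 2 — PB = 465.5 / 0.5684 ≈ 818.97 kW (5 s.f.)

818.97 kW


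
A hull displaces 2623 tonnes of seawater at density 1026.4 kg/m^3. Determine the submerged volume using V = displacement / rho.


Formula: V = mass / rho
Step 1 — convert tonnes to kg: 2623 t * 1000 = 2623000 kg
Step 2 — V = 2623000 / 1026.4 ≈ 2555.5 m^3 (5 s.f.)

2555.5 m^3


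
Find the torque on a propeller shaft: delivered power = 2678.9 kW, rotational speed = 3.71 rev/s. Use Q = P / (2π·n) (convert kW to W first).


Formula: Q = P_W / (2 * pi * n)
Step 1 — P_W = 2678.9 kW * 1000 = 2678900.0 W
Step 2 — 2 * pi * n = 2 * pi * 3.71 = 23.310617
Step 3 — Q = 2678900.0 / 23.310617 ≈ 114920 N·m (5 s.f.)

114920 N·m


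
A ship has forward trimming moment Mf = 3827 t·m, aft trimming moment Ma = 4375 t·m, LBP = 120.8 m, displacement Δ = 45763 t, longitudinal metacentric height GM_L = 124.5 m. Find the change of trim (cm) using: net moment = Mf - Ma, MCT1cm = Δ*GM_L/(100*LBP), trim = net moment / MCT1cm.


Formula: net trimming moment = Mf - Ma; MCT1cm = Δ*GM_L/(100*LBP); trim = net moment / MCT1cm
Step 1 — net trimming moment = 3827 - 4375 = -548 t·m
Step 2 — MCT1cm = 45763 * 124.5 / (100 * 120.8) = 471.6468 t·m/cm
Step 3 — trim = -548 / 471.6468 ≈ -1.1619 cm (5 s.f.)

-1.1619 cm


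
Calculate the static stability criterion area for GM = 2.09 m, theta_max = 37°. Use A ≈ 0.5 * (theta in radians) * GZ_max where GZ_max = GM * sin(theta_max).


Formula: GZ_max = GM * sin(theta); Area = 0.5 * theta_rad * GZ_max
Step 1 — GZ_max = 2.09 * sin(37°) = 2.09 * 0.601815 = 1.257793 m
Step 2 — theta_rad = 37 * pi/180 = 0.645772 rad
Step 3 — Area = 0.5 * 0.645772 * 1.257793 ≈ 0.40612 m·rad (5 s.f.)

0.40612 m·rad


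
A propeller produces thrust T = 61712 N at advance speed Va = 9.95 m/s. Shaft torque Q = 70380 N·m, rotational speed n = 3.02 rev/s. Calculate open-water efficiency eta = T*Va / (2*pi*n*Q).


Formula: eta = T * Va / (2 * pi * n * Q)
Step 1 — numerator = T * Va = 61712 * 9.95 = 614034.4
Step 2 — 2 * pi * n = 2 * pi * 3.02 = 18.97522
Step 3 — denominator = 18.97522 * 70380 = 1335475.98
Step 4 — eta = 614034.4 / 1335475.98 ≈ 0.45979 (5 s.f.)

0.45979


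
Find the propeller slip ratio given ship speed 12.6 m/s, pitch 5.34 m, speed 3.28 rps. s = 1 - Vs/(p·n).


Formula: s = 1 - Vs / (p * n)
Step 1 — p * n = 5.34 * 3.28 = 17.5152
Step 2 — Vs / (p*n) = 12.6 / 17.5152 = 0.719375 (6 d.p.)
Step 3 — s = 1 - 0.719375 = 0.280625

0.280625


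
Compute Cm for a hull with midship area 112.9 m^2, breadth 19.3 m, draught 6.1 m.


Formula: Cm = Am / (B * T)
Step 1 — B * T = 19.3 * 6.1 = 117.73 m^2
Step 2 — Cm = 112.9 / 117.73 ≈ 0.95897 (5 s.f.)

0.95897


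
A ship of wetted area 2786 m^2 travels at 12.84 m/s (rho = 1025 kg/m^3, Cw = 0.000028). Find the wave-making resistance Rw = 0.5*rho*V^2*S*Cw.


Formula: Rw = 0.5 * rho * V^2 * S * Cw
Step 1 — V^2 = 12.84^2 = 164.8656
Step 2 — 0.5 * rho * V^2 = 0.5 * 1025 * 164.8656 = 84493.62
Step 3 — Rw = 84493.62 * 2786 * 0.000028 ≈ 6591.2 N (5 s.f.)

6591.2 N


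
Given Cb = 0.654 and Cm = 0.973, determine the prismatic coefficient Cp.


Formula: Cp = Cb / Cm
Substituting: Cp = 0.654 / 0.973
Result: Cp ≈ 0.67215 (5 s.f.)

0.67215


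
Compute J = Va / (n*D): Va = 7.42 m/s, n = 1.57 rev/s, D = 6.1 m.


Formula: J = Va / (n * D)
Step 1 — n * D = 1.57 * 6.1 = 9.577
Step 2 — J = 7.42 / 9.577 ≈ 0.77477 (5 s.f.)

0.77477


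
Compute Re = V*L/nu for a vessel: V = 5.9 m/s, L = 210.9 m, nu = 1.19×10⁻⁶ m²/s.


Formula: Re = V * L / nu
Step 1 — V * L = 5.9 * 210.9 = 1244.31 m^2/s
Step 2 — Re = 1244.31 / 1.19e-6 = 1.05e+09

1.05e+09


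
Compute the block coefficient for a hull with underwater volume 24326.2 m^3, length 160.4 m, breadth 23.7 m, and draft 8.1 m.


Formula: Cb = V / (L * B * T)
Step 1 — L * B * T = 160.4 * 23.7 * 8.1 = 30791.988 m^3
Step 2 — Cb = 24326.2 / 30791.988 ≈ 0.79002 (5 s.f.)

0.79002


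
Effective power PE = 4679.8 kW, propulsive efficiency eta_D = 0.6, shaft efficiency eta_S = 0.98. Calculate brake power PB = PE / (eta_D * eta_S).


Formula: PB = PE / (eta_D * eta_S)
Step 1 — combined efficiency = eta_D * eta_S = 0.6 * 0.98 = 0.588
Step 2 — PB = 4679.8 / 0.588 ≈ 7958.8 kW (5 s.f.)

7958.8 kW


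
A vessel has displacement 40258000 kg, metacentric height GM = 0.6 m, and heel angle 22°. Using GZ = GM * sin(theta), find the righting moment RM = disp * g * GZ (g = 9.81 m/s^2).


Formula: GZ = GM * sin(theta); RM = disp * g * GZ
Step 1 — GZ = 0.6 * sin(22°) = 0.6 * 0.374607 = 0.224764 m
Step 2 — RM = 40258000 * 9.81 * 0.224764 ≈ 88766000 N·m (5 s.f.)

88766000 N·m


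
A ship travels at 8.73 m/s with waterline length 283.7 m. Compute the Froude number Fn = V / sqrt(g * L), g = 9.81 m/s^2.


Formula: Fn = V / sqrt(g * L)
Step 1 — g * L = 9.81 * 283.7 = 2783.097
Step 2 — sqrt(g * L) = sqrt(2783.097) = 52.755066
Step 3 — Fn = 8.73 / 52.755066 ≈ 0.16548 (5 s.f.)

0.16548


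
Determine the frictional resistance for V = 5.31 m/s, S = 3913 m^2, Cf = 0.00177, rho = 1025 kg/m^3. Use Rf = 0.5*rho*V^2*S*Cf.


Formula: Rf = 0.5 * rho * V^2 * S * Cf
Step 1 — V^2 = 5.31^2 = 28.1961
Step 2 — 0.5 * rho * V^2 = 0.5 * 1025 * 28.1961 = 14450.50125
Step 3 — Rf = 14450.50125 * 3913 * 0.00177 ≈ 100080 N (5 s.f.)

100080 N


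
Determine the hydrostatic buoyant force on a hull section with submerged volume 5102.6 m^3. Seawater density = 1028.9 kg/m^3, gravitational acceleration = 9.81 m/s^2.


Formula: Fb = rho * g * V
Substituting: Fb = 1028.9 * 9.81 * 5102.6
Intermediate: 1028.9 * 9.81 = 10093.509
Result: Fb = 10093.509 * 5102.6 ≈ 51503000 N (5 s.f.)

51503000 N


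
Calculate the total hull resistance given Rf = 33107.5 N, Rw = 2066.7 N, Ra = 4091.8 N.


Formula: Rt = Rf + Rw + Ra
Substituting: Rt = 33107.5 + 2066.7 + 4091.8
Result: Rt = 39266.0 N

39266.0 N


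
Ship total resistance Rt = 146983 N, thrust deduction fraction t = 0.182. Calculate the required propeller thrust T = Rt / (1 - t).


Formula: T = Rt / (1 - t)
Step 1 — (1 - t) = 1 - 0.182 = 0.818
Step 2 — T = 146983 / 0.818 ≈ 179690 N (5 s.f.)

179690 N


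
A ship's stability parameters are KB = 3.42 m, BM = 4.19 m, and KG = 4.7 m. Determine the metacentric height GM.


Formula: GM = KB + BM - KG
Step 1 — KM = KB + BM = 3.42 + 4.19 = 7.61 m
Step 2 — GM = KM - KG = 7.61 - 4.7 = 2.91 m

2.91 m


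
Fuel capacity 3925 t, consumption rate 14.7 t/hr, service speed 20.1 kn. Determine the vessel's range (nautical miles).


Formula: endurance = fuel / rate; range = endurance * speed
Step 1 — endurance = 3925 / 14.7 = 267.0068 hours
Step 2 — range = 267.0068 * 20.1 ≈ 5366.8 nautical miles (5 s.f.)

5366.8 NM


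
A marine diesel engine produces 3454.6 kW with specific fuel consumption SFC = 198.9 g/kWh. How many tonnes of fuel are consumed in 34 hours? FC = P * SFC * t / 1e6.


Formula: FC (tonnes) = P * SFC * t / 1,000,000
Step 1 — P * SFC * t = 3454.6 * 198.9 * 34 = 23362077.96 g
Step 2 — FC (tonnes) = 23362077.96 / 1,000,000 ≈ 23.362 tonnes (5 s.f.)

23.362 tonnes


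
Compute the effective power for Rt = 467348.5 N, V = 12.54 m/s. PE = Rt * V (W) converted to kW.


Formula: PE = Rt * V / 1000 (kW)
Step 1 — PE (W) = 467348.5 * 12.54 = 5860550.19 W
Step 2 — PE (kW) = 5860550.19 / 1000 ≈ 5860.6 kW (5 s.f.)

5860.6 kW


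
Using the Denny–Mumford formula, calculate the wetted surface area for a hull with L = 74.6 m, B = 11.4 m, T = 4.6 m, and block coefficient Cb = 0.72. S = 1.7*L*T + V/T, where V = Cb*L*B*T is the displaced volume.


Formula: S = 1.7*L*T + V/T with V = Cb*L*B*T, i.e. S = L * (1.7*T + Cb*B)
Step 1 — 1.7*T = 1.7 * 4.6 = 7.82 m
Step 2 — Cb*B = 0.72 * 11.4 = 8.208 m
Step 3 — 1.7*T + Cb*B = 7.82 + 8.208 = 16.028 m
Step 4 — S = 74.6 * 16.028 ≈ 1195.7 m^2 (5 s.f.)

1195.7 m^2
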